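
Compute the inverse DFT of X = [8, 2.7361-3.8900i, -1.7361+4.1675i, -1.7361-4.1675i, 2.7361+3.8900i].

x[n] = (1/5) Σ(k=0 to 4) X[k] · e^(2πikn/5)

Computing each x[n]:
x[0] = 2
x[1] = 3
x[2] = 3
x[3] = -2
x[4] = 2

x = [2, 3, 3, -2, 2]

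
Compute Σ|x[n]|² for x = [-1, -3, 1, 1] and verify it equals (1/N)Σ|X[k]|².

Time domain:
Σ|x[n]|² = |-1|² + |-3|² + |1|² + |1|² = 12.0000

Frequency domain:
(1/4)Σ|X[k]|² = (1/4)(|-2|² + |-2+4i|² + |2|² + |-2-4i|²) = (1/4)·48.0000 = 12.0000

Both sides agree, confirming Parseval's theorem.

Σ|x[n]|² = (1/N)Σ|X[k]|² = 12.0000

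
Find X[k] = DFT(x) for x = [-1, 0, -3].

X[k] = Σ(n=0 to 2) x[n] · ω_3^(nk)
where ω_3 = e^(-2πi/3)

Computing each X[k]:
X[0] = -4
X[1] = 0.5000-2.5981i
X[2] = 0.5000+2.5981i

X = [-4, 0.5000-2.5981i, 0.5000+2.5981i]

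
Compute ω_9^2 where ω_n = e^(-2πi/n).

ω_9^2 = e^(-2πi·2/9)
= cos(-2π·2/9) + i·sin(-2π·2/9)
= cos(-4π/9) + i·sin(-4π/9)

ω_9^2 = cos(-4π/9) + i·sin(-4π/9) = 0.1736-0.9848i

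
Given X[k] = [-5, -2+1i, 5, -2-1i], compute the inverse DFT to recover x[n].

x[n] = (1/4) Σ(k=0 to 3) X[k] · e^(2πikn/4)

Computing each x[n]:
x[0] = -1
x[1] = -3
x[2] = 1
x[3] = -2

x = [-1, -3, 1, -2]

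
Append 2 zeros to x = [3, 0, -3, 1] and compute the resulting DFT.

Original 4-point DFT: [1, 6+1i, -1, 6-1i]
Zero-padded 6-point DFT provides frequency interpolation.

DFT_6([x, 0, ...]) = [1, 3.5000+2.5981i, 5.5000-2.5981i, -1, 5.5000+2.5981i, 3.5000-2.5981i]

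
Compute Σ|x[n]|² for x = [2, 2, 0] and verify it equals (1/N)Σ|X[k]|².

Time domain:
Σ|x[n]|² = |2|² + |2|² + |0|² = 8.0000

Frequency domain:
(1/3)Σ|X[k]|² = (1/3)(|4|² + |1.0000-1.7321i|² + |1.0000+1.7321i|²) = (1/3)·24.0000 = 8.0000

Both sides agree, confirming Parseval's theorem.

Σ|x[n]|² = (1/N)Σ|X[k]|² = 8.0000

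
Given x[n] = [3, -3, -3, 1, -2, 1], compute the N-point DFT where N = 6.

X[k] = Σ(n=0 to 5) x[n] · ω_6^(nk)
where ω_6 = e^(-2πi/6)

Computing each X[k]:
X[0] = -3
X[1] = 3.5000+4.3301i
X[2] = 7.5000+2.5981i
X[3] = -1
X[4] = 7.5000-2.5981i
X[5] = 3.5000-4.3301i

X = [-3, 3.5000+4.3301i, 7.5000+2.5981i, -1, 7.5000-2.5981i, 3.5000-4.3301i]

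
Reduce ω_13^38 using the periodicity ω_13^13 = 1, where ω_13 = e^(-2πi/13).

Since ω_13^13 = 1, powers reduce modulo 13.
38 mod 13 = 12
So ω_13^38 = ω_13^12 = e^(-2πi·12/13)

ω_13^38 = ω_13^12 = 0.8855+0.4647i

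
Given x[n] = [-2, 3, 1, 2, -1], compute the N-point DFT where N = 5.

X[k] = Σ(n=0 to 4) x[n] · ω_5^(nk)
where ω_5 = e^(-2πi/5)

Computing each X[k]:
X[0] = 3
X[1] = -3.8090-3.2164i
X[2] = -2.6910-3.3022i
X[3] = -2.6910+3.3022i
X[4] = -3.8090+3.2164i

X = [3, -3.8090-3.2164i, -2.6910-3.3022i, -2.6910+3.3022i, -3.8090+3.2164i]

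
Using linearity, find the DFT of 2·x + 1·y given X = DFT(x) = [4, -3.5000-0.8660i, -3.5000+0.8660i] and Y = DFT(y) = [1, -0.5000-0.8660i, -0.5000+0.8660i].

By linearity: DFT(2x + 1y) = 2·DFT(x) + 1·DFT(y)
= 2·[4, -3.5000-0.8660i, -3.5000+0.8660i] + 1·[1, -0.5000-0.8660i, -0.5000+0.8660i]

Computing element-wise:
Z[0] = 2·(4) + 1·(1) = 9
Z[1] = 2·(-3.5000-0.8660i) + 1·(-0.5000-0.8660i) = -7.5000-2.5980i
Z[2] = 2·(-3.5000+0.8660i) + 1·(-0.5000+0.8660i) = -7.5000+2.5980i

DFT(2x + 1y) = 2·X + 1·Y = [9, -7.5000-2.5980i, -7.5000+2.5980i]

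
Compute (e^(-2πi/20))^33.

Since ω_20^20 = 1, powers reduce modulo 20.
33 mod 20 = 13
So ω_20^33 = ω_20^13 = e^(-2πi·13/20)

ω_20^33 = ω_20^13 = -0.5878+0.8090i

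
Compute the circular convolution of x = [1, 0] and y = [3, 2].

(x ⊛ y)[n] = Σ(m=0 to 1) x[m] · y[(n-m) mod 2]

Computing each output sample:
(x ⊛ y)[0] = 3
(x ⊛ y)[1] = 2

x ⊛ y = [3, 2]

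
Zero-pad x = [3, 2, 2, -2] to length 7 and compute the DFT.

Original 4-point DFT: [5, 1-4i, 5, 1+4i]
Zero-padded 7-point DFT provides frequency interpolation.

DFT_7([x, 0, ...]) = [5, 5.6039-2.6458i, -0.4940-2.6458i, 2.8901+2.6458i, 2.8901-2.6458i, -0.4940+2.6458i, 5.6039+2.6458i]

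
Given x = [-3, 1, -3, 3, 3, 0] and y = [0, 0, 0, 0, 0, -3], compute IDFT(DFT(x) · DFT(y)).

(x ⊛ y)[n] = Σ(m=0 to 5) x[m] · y[(n-m) mod 6]

Computing each output sample:
(x ⊛ y)[0] = -3
(x ⊛ y)[1] = 9
(x ⊛ y)[2] = -9
(x ⊛ y)[3] = -9
(x ⊛ y)[4] = 0
(x ⊛ y)[5] = 9

x ⊛ y = [-3, 9, -9, -9, 0, 9]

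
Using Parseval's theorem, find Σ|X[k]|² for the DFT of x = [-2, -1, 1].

Parseval: Σ|x[n]|² = (1/N)Σ|X[k]|², so Σ|X[k]|² = N·Σ|x[n]|² = 3·6.0000

Σ|X[k]|² = N·Σ|x[n]|² = 3·6.0000 = 18.0000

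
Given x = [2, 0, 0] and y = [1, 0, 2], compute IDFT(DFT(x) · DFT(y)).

(x ⊛ y)[n] = Σ(m=0 to 2) x[m] · y[(n-m) mod 3]

Computing each output sample:
(x ⊛ y)[0] = 2
(x ⊛ y)[1] = 0
(x ⊛ y)[2] = 4

x ⊛ y = [2, 0, 4]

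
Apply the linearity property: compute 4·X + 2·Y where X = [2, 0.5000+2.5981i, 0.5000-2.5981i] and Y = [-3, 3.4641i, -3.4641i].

By linearity: DFT(4x + 2y) = 4·DFT(x) + 2·DFT(y)
= 4·[2, 0.5000+2.5981i, 0.5000-2.5981i] + 2·[-3, 3.4641i, -3.4641i]

Computing element-wise:
Z[0] = 4·(2) + 2·(-3) = 2
Z[1] = 4·(0.5000+2.5981i) + 2·(3.4641i) = 2.0000+17.3206i
Z[2] = 4·(0.5000-2.5981i) + 2·(-3.4641i) = 2.0000-17.3206i

DFT(4x + 2y) = 4·X + 2·Y = [2, 2.0000+17.3206i, 2.0000-17.3206i]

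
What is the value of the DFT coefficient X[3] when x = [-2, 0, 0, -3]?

X[3] = Σ(n=0 to 3) x[n] · ω_4^(3n) where ω_4 = e^(-2πi/4)
= (-2)·ω_4^0 + (0)·ω_4^3 + (0)·ω_4^6 + (-3)·ω_4^9

X[3] = -2+3i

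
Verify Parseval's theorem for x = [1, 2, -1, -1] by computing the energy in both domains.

Time domain:
Σ|x[n]|² = |1|² + |2|² + |-1|² + |-1|² = 7.0000

Frequency domain:
(1/4)Σ|X[k]|² = (1/4)(|1|² + |2-3i|² + |-1|² + |2+3i|²) = (1/4)·28.0000 = 7.0000

Both sides agree, confirming Parseval's theorem.

Σ|x[n]|² = (1/N)Σ|X[k]|² = 7.0000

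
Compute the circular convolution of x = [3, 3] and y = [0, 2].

(x ⊛ y)[n] = Σ(m=0 to 1) x[m] · y[(n-m) mod 2]

Computing each output sample:
(x ⊛ y)[0] = 6
(x ⊛ y)[1] = 6

x ⊛ y = [6, 6]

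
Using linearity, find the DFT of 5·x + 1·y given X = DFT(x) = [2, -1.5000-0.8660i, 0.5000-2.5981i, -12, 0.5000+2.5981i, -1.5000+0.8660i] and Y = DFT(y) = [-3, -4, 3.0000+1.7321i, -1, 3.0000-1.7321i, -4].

By linearity: DFT(5x + 1y) = 5·DFT(x) + 1·DFT(y)
= 5·[2, -1.5000-0.8660i, 0.5000-2.5981i, -12, 0.5000+2.5981i, -1.5000+0.8660i] + 1·[-3, -4, 3.0000+1.7321i, -1, 3.0000-1.7321i, -4]

Computing element-wise:
Z[0] = 5·(2) + 1·(-3) = 7
Z[1] = 5·(-1.5000-0.8660i) + 1·(-4) = -11.5000-4.3300i
Z[2] = 5·(0.5000-2.5981i) + 1·(3.0000+1.7321i) = 5.5000-11.2584i
Z[3] = 5·(-12) + 1·(-1) = -61
Z[4] = 5·(0.5000+2.5981i) + 1·(3.0000-1.7321i) = 5.5000+11.2584i
Z[5] = 5·(-1.5000+0.8660i) + 1·(-4) = -11.5000+4.3300i

DFT(5x + 1y) = 5·X + 1·Y = [7, -11.5000-4.3300i, 5.5000-11.2584i, -61, 5.5000+11.2584i, -11.5000+4.3300i]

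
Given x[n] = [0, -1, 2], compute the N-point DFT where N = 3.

X[k] = Σ(n=0 to 2) x[n] · ω_3^(nk)
where ω_3 = e^(-2πi/3)

Computing each X[k]:
X[0] = 1
X[1] = -0.5000+2.5981i
X[2] = -0.5000-2.5981i

X = [1, -0.5000+2.5981i, -0.5000-2.5981i]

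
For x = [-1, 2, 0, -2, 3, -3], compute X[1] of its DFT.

X[1] = Σ(n=0 to 5) x[n] · ω_6^(1n) where ω_6 = e^(-2πi/6)
= (-1)·ω_6^0 + (2)·ω_6^1 + (0)·ω_6^2 + (-2)·ω_6^3 + (3)·ω_6^4 + (-3)·ω_6^5

X[1] = -1.0000-1.7321i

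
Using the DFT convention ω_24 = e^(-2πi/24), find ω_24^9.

ω_24^9 = e^(-2πi·9/24)
= cos(-2π·9/24) + i·sin(-2π·9/24)
= cos(-18π/24) + i·sin(-18π/24)

ω_24^9 = cos(-18π/24) + i·sin(-18π/24) = -0.7071-0.7071i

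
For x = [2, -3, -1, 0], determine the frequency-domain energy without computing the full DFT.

Parseval: Σ|x[n]|² = (1/N)Σ|X[k]|², so Σ|X[k]|² = N·Σ|x[n]|² = 4·14.0000

Σ|X[k]|² = N·Σ|x[n]|² = 4·14.0000 = 56.0000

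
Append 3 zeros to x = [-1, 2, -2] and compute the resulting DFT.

Original 3-point DFT: [-1, -1.0000-3.4641i, -1.0000+3.4641i]
Zero-padded 6-point DFT provides frequency interpolation.

DFT_6([x, 0, ...]) = [-1, 1, -1.0000-3.4641i, -5, -1.0000+3.4641i, 1]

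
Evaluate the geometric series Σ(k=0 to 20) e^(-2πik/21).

Sum of all nth roots of unity equals 0 for n > 1 (geometric series with r ≠ 1).

0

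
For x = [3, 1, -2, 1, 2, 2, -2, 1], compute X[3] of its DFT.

X[3] = Σ(n=0 to 7) x[n] · ω_8^(3n) where ω_8 = e^(-2πi/8)
= (3)·ω_8^0 + (1)·ω_8^3 + (-2)·ω_8^6 + (1)·ω_8^9 + (2)·ω_8^12 + (2)·ω_8^15 + (-2)·ω_8^18 + (1)·ω_8^21

X[3] = 1.7071+0.7071i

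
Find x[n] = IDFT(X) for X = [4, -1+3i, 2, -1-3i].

x[n] = (1/4) Σ(k=0 to 3) X[k] · e^(2πikn/4)

Computing each x[n]:
x[0] = 1
x[1] = -1
x[2] = 2
x[3] = 2

x = [1, -1, 2, 2]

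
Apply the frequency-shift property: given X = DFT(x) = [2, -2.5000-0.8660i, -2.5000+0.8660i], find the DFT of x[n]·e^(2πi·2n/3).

Modulation property: DFT(ω_3^(-2n)·x[n]) = X[(k-2) mod 3], so circularly shift X by 2 positions.

X[k-2] = [-2.5000-0.8660i, -2.5000+0.8660i, 2]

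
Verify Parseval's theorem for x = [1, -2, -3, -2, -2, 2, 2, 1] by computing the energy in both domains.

Time domain:
Σ|x[n]|² = |1|² + |-2|² + |-3|² + |-2|² + |-2|² + |2|² + |2|² + |1|² = 31.0000

Frequency domain:
(1/8)Σ|X[k]|² = (1/8)(|-3|² + |2.2929+9.9497i|² + |-1i|² + |3.7071-0.0503i|² + |-1|² + |3.7071+0.0503i|² + |1i|² + |2.2929-9.9497i|²) = (1/8)·248.0000 = 31.0000

Both sides agree, confirming Parseval's theorem.

Σ|x[n]|² = (1/N)Σ|X[k]|² = 31.0000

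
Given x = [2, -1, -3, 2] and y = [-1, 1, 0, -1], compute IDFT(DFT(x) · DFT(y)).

(x ⊛ y)[n] = Σ(m=0 to 3) x[m] · y[(n-m) mod 4]

Computing each output sample:
(x ⊛ y)[0] = 1
(x ⊛ y)[1] = 6
(x ⊛ y)[2] = 0
(x ⊛ y)[3] = -7

x ⊛ y = [1, 6, 0, -7]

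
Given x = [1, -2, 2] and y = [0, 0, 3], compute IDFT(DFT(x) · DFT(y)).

(x ⊛ y)[n] = Σ(m=0 to 2) x[m] · y[(n-m) mod 3]

Computing each output sample:
(x ⊛ y)[0] = -6
(x ⊛ y)[1] = 6
(x ⊛ y)[2] = 3

x ⊛ y = [-6, 6, 3]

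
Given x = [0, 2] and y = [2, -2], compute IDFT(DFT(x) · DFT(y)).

(x ⊛ y)[n] = Σ(m=0 to 1) x[m] · y[(n-m) mod 2]

Computing each output sample:
(x ⊛ y)[0] = -4
(x ⊛ y)[1] = 4

x ⊛ y = [-4, 4]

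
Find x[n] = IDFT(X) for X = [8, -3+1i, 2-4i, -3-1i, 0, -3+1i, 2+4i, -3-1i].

x[n] = (1/8) Σ(k=0 to 7) X[k] · e^(2πikn/8)

Computing each x[n]:
x[0] = 0
x[1] = 2
x[2] = 0
x[3] = 0
x[4] = 3
x[5] = 2
x[6] = 1
x[7] = 0

x = [0, 2, 0, 0, 3, 2, 1, 0]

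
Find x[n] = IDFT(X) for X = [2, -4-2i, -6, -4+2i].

x[n] = (1/4) Σ(k=0 to 3) X[k] · e^(2πikn/4)

Computing each x[n]:
x[0] = -3
x[1] = 3
x[2] = 1
x[3] = 1

x = [-3, 3, 1, 1]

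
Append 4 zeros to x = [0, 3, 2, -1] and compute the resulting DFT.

Original 4-point DFT: [4, -2-4i, 0, -2+4i]
Zero-padded 8-point DFT provides frequency interpolation.

DFT_8([x, 0, ...]) = [4, 2.8284-3.4142i, -2-4i, -2.8284+0.5858i, 0, -2.8284-0.5858i, -2+4i, 2.8284+3.4142i]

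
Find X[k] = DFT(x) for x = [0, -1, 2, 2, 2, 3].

X[k] = Σ(n=0 to 5) x[n] · ω_6^(nk)
where ω_6 = e^(-2πi/6)

Computing each X[k]:
X[0] = 8
X[1] = -3.0000+3.4641i
X[2] = -1.0000+3.4641i
X[3] = 0
X[4] = -1.0000-3.4641i
X[5] = -3.0000-3.4641i

X = [8, -3.0000+3.4641i, -1.0000+3.4641i, 0, -1.0000-3.4641i, -3.0000-3.4641i]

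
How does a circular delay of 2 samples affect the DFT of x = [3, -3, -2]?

Time shift by 2: X_shifted[k] = ω_3^(2k) · X[k]
Shifted x = [-3, -2, 3]

DFT(x[n-2]) = [-2, -3.5000+4.3301i, -3.5000-4.3301i]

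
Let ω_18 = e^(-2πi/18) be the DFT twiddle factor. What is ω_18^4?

ω_18^4 = e^(-2πi·4/18)
= cos(-2π·4/18) + i·sin(-2π·4/18)
= cos(-8π/18) + i·sin(-8π/18)

ω_18^4 = cos(-8π/18) + i·sin(-8π/18) = 0.1736-0.9848i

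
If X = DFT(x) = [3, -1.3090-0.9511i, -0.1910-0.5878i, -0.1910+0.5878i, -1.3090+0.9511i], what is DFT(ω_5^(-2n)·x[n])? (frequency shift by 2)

Modulation property: DFT(ω_5^(-2n)·x[n]) = X[(k-2) mod 5], so circularly shift X by 2 positions.

X[k-2] = [-0.1910+0.5878i, -1.3090+0.9511i, 3, -1.3090-0.9511i, -0.1910-0.5878i]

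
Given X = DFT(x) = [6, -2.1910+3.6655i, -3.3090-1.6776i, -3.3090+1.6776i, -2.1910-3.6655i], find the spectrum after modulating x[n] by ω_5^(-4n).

Modulation property: DFT(ω_5^(-4n)·x[n]) = X[(k-4) mod 5], so circularly shift X by 4 positions.

X[k-4] = [-2.1910+3.6655i, -3.3090-1.6776i, -3.3090+1.6776i, -2.1910-3.6655i, 6]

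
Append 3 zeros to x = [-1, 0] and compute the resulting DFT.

Original 2-point DFT: [-1, -1]
Zero-padded 5-point DFT provides frequency interpolation.

DFT_5([x, 0, ...]) = [-1, -1, -1, -1, -1]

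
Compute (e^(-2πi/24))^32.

Since ω_24^24 = 1, powers reduce modulo 24.
32 mod 24 = 8
So ω_24^32 = ω_24^8 = e^(-2πi·8/24)

ω_24^32 = ω_24^8 = -0.5000-0.8660i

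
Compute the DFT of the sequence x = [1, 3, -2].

X[k] = Σ(n=0 to 2) x[n] · ω_3^(nk)
where ω_3 = e^(-2πi/3)

Computing each X[k]:
X[0] = 2
X[1] = 0.5000-4.3301i
X[2] = 0.5000+4.3301i

X = [2, 0.5000-4.3301i, 0.5000+4.3301i]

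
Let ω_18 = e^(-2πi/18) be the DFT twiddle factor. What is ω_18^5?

ω_18^5 = e^(-2πi·5/18)
= cos(-2π·5/18) + i·sin(-2π·5/18)
= cos(-10π/18) + i·sin(-10π/18)

ω_18^5 = cos(-10π/18) + i·sin(-10π/18) = -0.1736-0.9848i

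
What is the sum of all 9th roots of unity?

Sum of all nth roots of unity equals 0 for n > 1 (geometric series with r ≠ 1).

0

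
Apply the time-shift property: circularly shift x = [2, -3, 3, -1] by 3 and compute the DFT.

Time shift by 3: X_shifted[k] = ω_4^(3k) · X[k]
Shifted x = [-3, 3, -1, 2]

DFT(x[n-3]) = [1, -2-1i, -9, -2+1i]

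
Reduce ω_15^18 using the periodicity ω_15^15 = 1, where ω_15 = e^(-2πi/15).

Since ω_15^15 = 1, powers reduce modulo 15.
18 mod 15 = 3
So ω_15^18 = ω_15^3 = e^(-2πi·3/15)

ω_15^18 = ω_15^3 = 0.3090-0.9511i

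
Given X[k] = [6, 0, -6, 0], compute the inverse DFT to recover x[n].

x[n] = (1/4) Σ(k=0 to 3) X[k] · e^(2πikn/4)

Computing each x[n]:
x[0] = 0
x[1] = 3
x[2] = 0
x[3] = 3

x = [0, 3, 0, 3]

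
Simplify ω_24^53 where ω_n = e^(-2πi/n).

Since ω_24^24 = 1, powers reduce modulo 24.
53 mod 24 = 5
So ω_24^53 = ω_24^5 = e^(-2πi·5/24)

ω_24^53 = ω_24^5 = 0.2588-0.9659i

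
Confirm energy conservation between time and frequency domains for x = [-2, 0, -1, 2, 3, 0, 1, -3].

Time domain:
Σ|x[n]|² = |-2|² + |0|² + |-1|² + |2|² + |3|² + |0|² + |1|² + |-3|² = 28.0000

Frequency domain:
(1/8)Σ|X[k]|² = (1/8)(|0|² + |-8.5355-1.5355i|² + |1-1i|² + |-1.4645-5.5355i|² + |2|² + |-1.4645+5.5355i|² + |1+1i|² + |-8.5355+1.5355i|²) = (1/8)·224.0000 = 28.0000

Both sides agree, confirming Parseval's theorem.

Σ|x[n]|² = (1/N)Σ|X[k]|² = 28.0000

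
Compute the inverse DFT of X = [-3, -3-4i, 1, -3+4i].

x[n] = (1/4) Σ(k=0 to 3) X[k] · e^(2πikn/4)

Computing each x[n]:
x[0] = -2
x[1] = 1
x[2] = 1
x[3] = -3

x = [-2, 1, 1, -3]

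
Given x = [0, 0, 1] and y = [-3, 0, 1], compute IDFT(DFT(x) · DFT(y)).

(x ⊛ y)[n] = Σ(m=0 to 2) x[m] · y[(n-m) mod 3]

Computing each output sample:
(x ⊛ y)[0] = 0
(x ⊛ y)[1] = 1
(x ⊛ y)[2] = -3

x ⊛ y = [0, 1, -3]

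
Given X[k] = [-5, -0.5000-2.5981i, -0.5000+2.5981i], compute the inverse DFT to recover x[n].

x[n] = (1/3) Σ(k=0 to 2) X[k] · e^(2πikn/3)

Computing each x[n]:
x[0] = -2
x[1] = 0
x[2] = -3

x = [-2, 0, -3]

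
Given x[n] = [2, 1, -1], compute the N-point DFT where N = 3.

X[k] = Σ(n=0 to 2) x[n] · ω_3^(nk)
where ω_3 = e^(-2πi/3)

Computing each X[k]:
X[0] = 2
X[1] = 2.0000-1.7321i
X[2] = 2.0000+1.7321i

X = [2, 2.0000-1.7321i, 2.0000+1.7321i]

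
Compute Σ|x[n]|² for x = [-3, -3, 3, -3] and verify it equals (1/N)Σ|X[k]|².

Time domain:
Σ|x[n]|² = |-3|² + |-3|² + |3|² + |-3|² = 36.0000

Frequency domain:
(1/4)Σ|X[k]|² = (1/4)(|-6|² + |-6|² + |6|² + |-6|²) = (1/4)·144.0000 = 36.0000

Both sides agree, confirming Parseval's theorem.

Σ|x[n]|² = (1/N)Σ|X[k]|² = 36.0000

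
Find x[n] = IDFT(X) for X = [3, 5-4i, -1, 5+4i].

x[n] = (1/4) Σ(k=0 to 3) X[k] · e^(2πikn/4)

Computing each x[n]:
x[0] = 3
x[1] = 3
x[2] = -2
x[3] = -1

x = [3, 3, -2, -1]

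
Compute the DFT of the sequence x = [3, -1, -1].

X[k] = Σ(n=0 to 2) x[n] · ω_3^(nk)
where ω_3 = e^(-2πi/3)

Computing each X[k]:
X[0] = 1
X[1] = 4
X[2] = 4

X = [1, 4, 4]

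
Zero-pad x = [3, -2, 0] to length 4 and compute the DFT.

Original 3-point DFT: [1, 4.0000+1.7321i, 4.0000-1.7321i]
Zero-padded 4-point DFT provides frequency interpolation.

DFT_4([x, 0, ...]) = [1, 3+2i, 5, 3-2i]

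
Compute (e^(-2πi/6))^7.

Since ω_6^6 = 1, powers reduce modulo 6.
7 mod 6 = 1
So ω_6^7 = ω_6^1 = e^(-2πi·1/6)

ω_6^7 = ω_6^1 = 0.5000-0.8660i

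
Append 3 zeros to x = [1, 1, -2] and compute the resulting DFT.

Original 3-point DFT: [0, 1.5000-2.5981i, 1.5000+2.5981i]
Zero-padded 6-point DFT provides frequency interpolation.

DFT_6([x, 0, ...]) = [0, 2.5000+0.8660i, 1.5000-2.5981i, -2, 1.5000+2.5981i, 2.5000-0.8660i]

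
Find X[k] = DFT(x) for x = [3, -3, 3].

X[k] = Σ(n=0 to 2) x[n] · ω_3^(nk)
where ω_3 = e^(-2πi/3)

Computing each X[k]:
X[0] = 3
X[1] = 3.0000+5.1962i
X[2] = 3.0000-5.1962i

X = [3, 3.0000+5.1962i, 3.0000-5.1962i]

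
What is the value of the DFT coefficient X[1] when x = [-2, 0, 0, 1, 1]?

X[1] = Σ(n=0 to 4) x[n] · ω_5^(1n) where ω_5 = e^(-2πi/5)
= (-2)·ω_5^0 + (0)·ω_5^1 + (0)·ω_5^2 + (1)·ω_5^3 + (1)·ω_5^4

X[1] = -2.5000+1.5388i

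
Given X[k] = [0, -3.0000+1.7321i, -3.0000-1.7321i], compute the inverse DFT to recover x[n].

x[n] = (1/3) Σ(k=0 to 2) X[k] · e^(2πikn/3)

Computing each x[n]:
x[0] = -2
x[1] = 0
x[2] = 2

x = [-2, 0, 2]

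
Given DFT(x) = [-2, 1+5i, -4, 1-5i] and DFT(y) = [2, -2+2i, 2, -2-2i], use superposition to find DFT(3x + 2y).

By linearity: DFT(3x + 2y) = 3·DFT(x) + 2·DFT(y)
= 3·[-2, 1+5i, -4, 1-5i] + 2·[2, -2+2i, 2, -2-2i]

Computing element-wise:
Z[0] = 3·(-2) + 2·(2) = -2
Z[1] = 3·(1+5i) + 2·(-2+2i) = -1+19i
Z[2] = 3·(-4) + 2·(2) = -8
Z[3] = 3·(1-5i) + 2·(-2-2i) = -1-19i

DFT(3x + 2y) = 3·X + 2·Y = [-2, -1+19i, -8, -1-19i]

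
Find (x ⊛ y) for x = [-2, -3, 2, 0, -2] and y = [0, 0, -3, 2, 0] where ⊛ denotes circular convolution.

(x ⊛ y)[n] = Σ(m=0 to 4) x[m] · y[(n-m) mod 5]

Computing each output sample:
(x ⊛ y)[0] = 4
(x ⊛ y)[1] = 6
(x ⊛ y)[2] = 2
(x ⊛ y)[3] = 5
(x ⊛ y)[4] = -12

x ⊛ y = [4, 6, 2, 5, -12]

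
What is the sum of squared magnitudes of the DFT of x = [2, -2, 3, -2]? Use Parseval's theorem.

Parseval: Σ|x[n]|² = (1/N)Σ|X[k]|², so Σ|X[k]|² = N·Σ|x[n]|² = 4·21.0000

Σ|X[k]|² = N·Σ|x[n]|² = 4·21.0000 = 84.0000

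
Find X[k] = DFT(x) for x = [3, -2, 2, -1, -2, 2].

X[k] = Σ(n=0 to 5) x[n] · ω_6^(nk)
where ω_6 = e^(-2πi/6)

Computing each X[k]:
X[0] = 2
X[1] = 4
X[2] = 2.0000+6.9282i
X[3] = 4
X[4] = 2.0000-6.9282i
X[5] = 4

X = [2, 4, 2.0000+6.9282i, 4, 2.0000-6.9282i, 4]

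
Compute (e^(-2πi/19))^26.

Since ω_19^19 = 1, powers reduce modulo 19.
26 mod 19 = 7
So ω_19^26 = ω_19^7 = e^(-2πi·7/19)

ω_19^26 = ω_19^7 = -0.6773-0.7357i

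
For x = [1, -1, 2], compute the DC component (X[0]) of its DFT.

X[0] = Σ(n=0 to 2) x[n] · ω_3^0 = Σ x[n]
= (1) + (-1) + (2)

X[0] = 2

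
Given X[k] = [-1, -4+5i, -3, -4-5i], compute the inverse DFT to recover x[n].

x[n] = (1/4) Σ(k=0 to 3) X[k] · e^(2πikn/4)

Computing each x[n]:
x[0] = -3
x[1] = -2
x[2] = 1
x[3] = 3

x = [-3, -2, 1, 3]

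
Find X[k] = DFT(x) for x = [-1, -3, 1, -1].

X[k] = Σ(n=0 to 3) x[n] · ω_4^(nk)
where ω_4 = e^(-2πi/4)

Computing each X[k]:
X[0] = -4
X[1] = -2+2i
X[2] = 4
X[3] = -2-2i

X = [-4, -2+2i, 4, -2-2i]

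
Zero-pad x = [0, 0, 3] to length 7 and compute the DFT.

Original 3-point DFT: [3, -1.5000+2.5981i, -1.5000-2.5981i]
Zero-padded 7-point DFT provides frequency interpolation.

DFT_7([x, 0, ...]) = [3, -0.6676-2.9248i, -2.7029+1.3017i, 1.8705+2.3455i, 1.8705-2.3455i, -2.7029-1.3017i, -0.6676+2.9248i]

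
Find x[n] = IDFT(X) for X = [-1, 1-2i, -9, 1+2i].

x[n] = (1/4) Σ(k=0 to 3) X[k] · e^(2πikn/4)

Computing each x[n]:
x[0] = -2
x[1] = 3
x[2] = -3
x[3] = 1

x = [-2, 3, -3, 1]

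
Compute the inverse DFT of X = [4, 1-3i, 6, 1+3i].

x[n] = (1/4) Σ(k=0 to 3) X[k] · e^(2πikn/4)

Computing each x[n]:
x[0] = 3
x[1] = 1
x[2] = 2
x[3] = -2

x = [3, 1, 2, -2]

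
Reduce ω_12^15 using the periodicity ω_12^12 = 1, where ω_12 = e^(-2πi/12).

Since ω_12^12 = 1, powers reduce modulo 12.
15 mod 12 = 3
So ω_12^15 = ω_12^3 = e^(-2πi·3/12)

ω_12^15 = ω_12^3 = -1i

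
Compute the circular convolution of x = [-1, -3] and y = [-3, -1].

(x ⊛ y)[n] = Σ(m=0 to 1) x[m] · y[(n-m) mod 2]

Computing each output sample:
(x ⊛ y)[0] = 6
(x ⊛ y)[1] = 10

x ⊛ y = [6, 10]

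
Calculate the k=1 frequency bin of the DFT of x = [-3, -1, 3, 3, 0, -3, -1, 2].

X[1] = Σ(n=0 to 7) x[n] · ω_8^(1n) where ω_8 = e^(-2πi/8)
= (-3)·ω_8^0 + (-1)·ω_8^1 + (3)·ω_8^2 + (3)·ω_8^3 + (0)·ω_8^4 + (-3)·ω_8^5 + (-1)·ω_8^6 + (2)·ω_8^7

X[1] = -2.2929-6.1213i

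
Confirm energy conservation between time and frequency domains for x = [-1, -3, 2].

Time domain:
Σ|x[n]|² = |-1|² + |-3|² + |2|² = 14.0000

Frequency domain:
(1/3)Σ|X[k]|² = (1/3)(|-2|² + |-0.5000+4.3301i|² + |-0.5000-4.3301i|²) = (1/3)·42.0000 = 14.0000

Both sides agree, confirming Parseval's theorem.

Σ|x[n]|² = (1/N)Σ|X[k]|² = 14.0000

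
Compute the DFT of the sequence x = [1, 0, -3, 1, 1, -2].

X[k] = Σ(n=0 to 5) x[n] · ω_6^(nk)
where ω_6 = e^(-2πi/6)

Computing each X[k]:
X[0] = -2
X[1] = 1.7321i
X[2] = 4.0000-5.1962i
X[3] = 0
X[4] = 4.0000+5.1962i
X[5] = -1.7321i

X = [-2, 1.7321i, 4.0000-5.1962i, 0, 4.0000+5.1962i, -1.7321i]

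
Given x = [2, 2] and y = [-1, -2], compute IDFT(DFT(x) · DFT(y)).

(x ⊛ y)[n] = Σ(m=0 to 1) x[m] · y[(n-m) mod 2]

Computing each output sample:
(x ⊛ y)[0] = -6
(x ⊛ y)[1] = -6

x ⊛ y = [-6, -6]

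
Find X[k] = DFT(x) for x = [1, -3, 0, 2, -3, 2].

X[k] = Σ(n=0 to 5) x[n] · ω_6^(nk)
where ω_6 = e^(-2πi/6)

Computing each X[k]:
X[0] = -1
X[1] = 1.7321i
X[2] = 5.0000+6.9282i
X[3] = -3
X[4] = 5.0000-6.9282i
X[5] = -1.7321i

X = [-1, 1.7321i, 5.0000+6.9282i, -3, 5.0000-6.9282i, -1.7321i]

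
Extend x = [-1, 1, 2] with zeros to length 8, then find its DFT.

Original 3-point DFT: [2, -2.5000+0.8660i, -2.5000-0.8660i]
Zero-padded 8-point DFT provides frequency interpolation.

DFT_8([x, 0, ...]) = [2, -0.2929-2.7071i, -3-1i, -1.7071+1.2929i, 0, -1.7071-1.2929i, -3+1i, -0.2929+2.7071i]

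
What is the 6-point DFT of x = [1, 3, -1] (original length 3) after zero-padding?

Original 3-point DFT: [3, -3.4641i, 3.4641i]
Zero-padded 6-point DFT provides frequency interpolation.

DFT_6([x, 0, ...]) = [3, 3.0000-1.7321i, -3.4641i, -3, 3.4641i, 3.0000+1.7321i]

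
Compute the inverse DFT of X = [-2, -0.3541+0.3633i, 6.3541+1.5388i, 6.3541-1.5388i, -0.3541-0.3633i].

x[n] = (1/5) Σ(k=0 to 4) X[k] · e^(2πikn/5)

Computing each x[n]:
x[0] = 2
x[1] = -3
x[2] = 1
x[3] = 0
x[4] = -2

x = [2, -3, 1, 0, -2]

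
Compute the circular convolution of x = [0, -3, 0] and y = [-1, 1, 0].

(x ⊛ y)[n] = Σ(m=0 to 2) x[m] · y[(n-m) mod 3]

Computing each output sample:
(x ⊛ y)[0] = 0
(x ⊛ y)[1] = 3
(x ⊛ y)[2] = -3

x ⊛ y = [0, 3, -3]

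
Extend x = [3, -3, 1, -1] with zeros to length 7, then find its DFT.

Original 4-point DFT: [0, 2+2i, 8, 2-2i]
Zero-padded 7-point DFT provides frequency interpolation.

DFT_7([x, 0, ...]) = [0, 1.8080+1.8045i, 2.1431+2.5768i, 6.5489+3.0584i, 6.5489-3.0584i, 2.1431-2.5768i, 1.8080-1.8045i]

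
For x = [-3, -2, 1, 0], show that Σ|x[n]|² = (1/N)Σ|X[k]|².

Time domain:
Σ|x[n]|² = |-3|² + |-2|² + |1|² + |0|² = 14.0000

Frequency domain:
(1/4)Σ|X[k]|² = (1/4)(|-4|² + |-4+2i|² + |0|² + |-4-2i|²) = (1/4)·56.0000 = 14.0000

Both sides agree, confirming Parseval's theorem.

Σ|x[n]|² = (1/N)Σ|X[k]|² = 14.0000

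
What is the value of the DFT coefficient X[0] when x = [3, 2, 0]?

X[0] = Σ(n=0 to 2) x[n] · ω_3^0 = Σ x[n]
= (3) + (2) + (0)

X[0] = 5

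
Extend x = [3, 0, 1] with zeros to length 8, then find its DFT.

Original 3-point DFT: [4, 2.5000+0.8660i, 2.5000-0.8660i]
Zero-padded 8-point DFT provides frequency interpolation.

DFT_8([x, 0, ...]) = [4, 3-1i, 2, 3+1i, 4, 3-1i, 2, 3+1i]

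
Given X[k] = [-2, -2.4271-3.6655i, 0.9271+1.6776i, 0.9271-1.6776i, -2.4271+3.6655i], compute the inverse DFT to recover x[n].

x[n] = (1/5) Σ(k=0 to 4) X[k] · e^(2πikn/5)

Computing each x[n]:
x[0] = -1
x[1] = 0
x[2] = 2
x[3] = -1
x[4] = -2

x = [-1, 0, 2, -1, -2]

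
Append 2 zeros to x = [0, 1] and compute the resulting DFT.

Original 2-point DFT: [1, -1]
Zero-padded 4-point DFT provides frequency interpolation.

DFT_4([x, 0, ...]) = [1, -1i, -1, 1i]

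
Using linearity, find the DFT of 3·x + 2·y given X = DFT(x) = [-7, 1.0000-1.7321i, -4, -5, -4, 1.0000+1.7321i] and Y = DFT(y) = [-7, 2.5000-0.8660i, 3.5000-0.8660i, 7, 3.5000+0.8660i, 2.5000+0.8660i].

By linearity: DFT(3x + 2y) = 3·DFT(x) + 2·DFT(y)
= 3·[-7, 1.0000-1.7321i, -4, -5, -4, 1.0000+1.7321i] + 2·[-7, 2.5000-0.8660i, 3.5000-0.8660i, 7, 3.5000+0.8660i, 2.5000+0.8660i]

Computing element-wise:
Z[0] = 3·(-7) + 2·(-7) = -35
Z[1] = 3·(1.0000-1.7321i) + 2·(2.5000-0.8660i) = 8.0000-6.9283i
Z[2] = 3·(-4) + 2·(3.5000-0.8660i) = -5.0000-1.7320i
Z[3] = 3·(-5) + 2·(7) = -1
Z[4] = 3·(-4) + 2·(3.5000+0.8660i) = -5.0000+1.7320i
Z[5] = 3·(1.0000+1.7321i) + 2·(2.5000+0.8660i) = 8.0000+6.9283i

DFT(3x + 2y) = 3·X + 2·Y = [-35, 8.0000-6.9283i, -5.0000-1.7320i, -1, -5.0000+1.7320i, 8.0000+6.9283i]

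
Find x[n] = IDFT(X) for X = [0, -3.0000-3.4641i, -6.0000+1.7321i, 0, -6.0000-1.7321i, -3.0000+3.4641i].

x[n] = (1/6) Σ(k=0 to 5) X[k] · e^(2πikn/6)

Computing each x[n]:
x[0] = -3
x[1] = 1
x[2] = 3
x[3] = -1
x[4] = 0
x[5] = 0

x = [-3, 1, 3, -1, 0, 0]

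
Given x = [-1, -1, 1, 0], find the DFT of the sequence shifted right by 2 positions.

Time shift by 2: X_shifted[k] = ω_4^(2k) · X[k]
Shifted x = [1, 0, -1, -1]

DFT(x[n-2]) = [-1, 2-1i, 1, 2+1i]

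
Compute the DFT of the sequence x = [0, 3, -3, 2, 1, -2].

X[k] = Σ(n=0 to 5) x[n] · ω_6^(nk)
where ω_6 = e^(-2πi/6)

Computing each X[k]:
X[0] = 1
X[1] = -0.5000-0.8660i
X[2] = 2.5000-7.7942i
X[3] = -5
X[4] = 2.5000+7.7942i
X[5] = -0.5000+0.8660i

X = [1, -0.5000-0.8660i, 2.5000-7.7942i, -5, 2.5000+7.7942i, -0.5000+0.8660i]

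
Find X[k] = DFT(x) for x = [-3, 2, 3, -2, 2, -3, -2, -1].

X[k] = Σ(n=0 to 7) x[n] · ω_8^(nk)
where ω_8 = e^(-2πi/8)

Computing each X[k]:
X[0] = -4
X[1] = -0.7574-7.8284i
X[2] = -2-2i
X[3] = -9.2426+2.1716i
X[4] = 4
X[5] = -9.2426-2.1716i
X[6] = -2+2i
X[7] = -0.7574+7.8284i

X = [-4, -0.7574-7.8284i, -2-2i, -9.2426+2.1716i, 4, -9.2426-2.1716i, -2+2i, -0.7574+7.8284i]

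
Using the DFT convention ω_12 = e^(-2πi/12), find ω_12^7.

ω_12^7 = e^(-2πi·7/12)
= cos(-2π·7/12) + i·sin(-2π·7/12)
= cos(-14π/12) + i·sin(-14π/12)

ω_12^7 = cos(-14π/12) + i·sin(-14π/12) = -0.8660+0.5000i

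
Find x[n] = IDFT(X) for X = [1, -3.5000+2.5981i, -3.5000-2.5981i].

x[n] = (1/3) Σ(k=0 to 2) X[k] · e^(2πikn/3)

Computing each x[n]:
x[0] = -2
x[1] = 0
x[2] = 3

x = [-2, 0, 3]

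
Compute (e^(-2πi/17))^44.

Since ω_17^17 = 1, powers reduce modulo 17.
44 mod 17 = 10
So ω_17^44 = ω_17^10 = e^(-2πi·10/17)

ω_17^44 = ω_17^10 = -0.8502+0.5264i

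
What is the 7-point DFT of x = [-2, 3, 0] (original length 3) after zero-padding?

Original 3-point DFT: [1, -3.5000-2.5981i, -3.5000+2.5981i]
Zero-padded 7-point DFT provides frequency interpolation.

DFT_7([x, 0, ...]) = [1, -0.1295-2.3455i, -2.6676-2.9248i, -4.7029-1.3017i, -4.7029+1.3017i, -2.6676+2.9248i, -0.1295+2.3455i]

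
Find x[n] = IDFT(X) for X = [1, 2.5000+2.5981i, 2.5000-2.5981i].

x[n] = (1/3) Σ(k=0 to 2) X[k] · e^(2πikn/3)

Computing each x[n]:
x[0] = 2
x[1] = -2
x[2] = 1

x = [2, -2, 1]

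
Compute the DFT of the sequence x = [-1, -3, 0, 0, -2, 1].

X[k] = Σ(n=0 to 5) x[n] · ω_6^(nk)
where ω_6 = e^(-2πi/6)

Computing each X[k]:
X[0] = -5
X[1] = -1.0000+1.7321i
X[2] = 1.0000+5.1962i
X[3] = -1
X[4] = 1.0000-5.1962i
X[5] = -1.0000-1.7321i

X = [-5, -1.0000+1.7321i, 1.0000+5.1962i, -1, 1.0000-5.1962i, -1.0000-1.7321i]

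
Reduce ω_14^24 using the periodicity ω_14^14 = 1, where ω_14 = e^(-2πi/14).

Since ω_14^14 = 1, powers reduce modulo 14.
24 mod 14 = 10
So ω_14^24 = ω_14^10 = e^(-2πi·10/14)

ω_14^24 = ω_14^10 = -0.2225+0.9749i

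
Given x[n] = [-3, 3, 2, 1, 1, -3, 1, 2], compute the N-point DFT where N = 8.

X[k] = Σ(n=0 to 7) x[n] · ω_8^(nk)
where ω_8 = e^(-2πi/8)

Computing each X[k]:
X[0] = 4
X[1] = 0.9497-4.5355i
X[2] = -5+3i
X[3] = -8.9497-2.5355i
X[4] = -2
X[5] = -8.9497+2.5355i
X[6] = -5-3i
X[7] = 0.9497+4.5355i

X = [4, 0.9497-4.5355i, -5+3i, -8.9497-2.5355i, -2, -8.9497+2.5355i, -5-3i, 0.9497+4.5355i]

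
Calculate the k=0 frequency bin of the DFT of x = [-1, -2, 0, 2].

X[0] = Σ(n=0 to 3) x[n] · ω_4^0 = Σ x[n]
= (-1) + (-2) + (0) + (2)

X[0] = -1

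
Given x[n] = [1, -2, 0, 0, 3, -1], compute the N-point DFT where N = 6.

X[k] = Σ(n=0 to 5) x[n] · ω_6^(nk)
where ω_6 = e^(-2πi/6)

Computing each X[k]:
X[0] = 1
X[1] = -2.0000+3.4641i
X[2] = 1.0000-1.7321i
X[3] = 7
X[4] = 1.0000+1.7321i
X[5] = -2.0000-3.4641i

X = [1, -2.0000+3.4641i, 1.0000-1.7321i, 7, 1.0000+1.7321i, -2.0000-3.4641i]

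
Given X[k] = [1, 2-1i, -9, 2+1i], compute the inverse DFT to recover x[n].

x[n] = (1/4) Σ(k=0 to 3) X[k] · e^(2πikn/4)

Computing each x[n]:
x[0] = -1
x[1] = 3
x[2] = -3
x[3] = 2

x = [-1, 3, -3, 2]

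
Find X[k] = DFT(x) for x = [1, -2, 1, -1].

X[k] = Σ(n=0 to 3) x[n] · ω_4^(nk)
where ω_4 = e^(-2πi/4)

Computing each X[k]:
X[0] = -1
X[1] = 1i
X[2] = 5
X[3] = -1i

X = [-1, 1i, 5, -1i]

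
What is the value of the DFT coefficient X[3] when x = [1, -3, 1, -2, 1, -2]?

X[3] = Σ(n=0 to 5) x[n] · ω_6^(3n) where ω_6 = e^(-2πi/6)
= (1)·ω_6^0 + (-3)·ω_6^3 + (1)·ω_6^6 + (-2)·ω_6^9 + (1)·ω_6^12 + (-2)·ω_6^15

X[3] = 10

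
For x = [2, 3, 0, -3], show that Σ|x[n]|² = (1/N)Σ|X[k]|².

Time domain:
Σ|x[n]|² = |2|² + |3|² + |0|² + |-3|² = 22.0000

Frequency domain:
(1/4)Σ|X[k]|² = (1/4)(|2|² + |2-6i|² + |2|² + |2+6i|²) = (1/4)·88.0000 = 22.0000

Both sides agree, confirming Parseval's theorem.

Σ|x[n]|² = (1/N)Σ|X[k]|² = 22.0000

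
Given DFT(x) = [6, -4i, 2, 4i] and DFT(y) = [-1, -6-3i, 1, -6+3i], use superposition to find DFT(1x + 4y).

By linearity: DFT(1x + 4y) = 1·DFT(x) + 4·DFT(y)
= 1·[6, -4i, 2, 4i] + 4·[-1, -6-3i, 1, -6+3i]

Computing element-wise:
Z[0] = 1·(6) + 4·(-1) = 2
Z[1] = 1·(-4i) + 4·(-6-3i) = -24-16i
Z[2] = 1·(2) + 4·(1) = 6
Z[3] = 1·(4i) + 4·(-6+3i) = -24+16i

DFT(1x + 4y) = 1·X + 4·Y = [2, -24-16i, 6, -24+16i]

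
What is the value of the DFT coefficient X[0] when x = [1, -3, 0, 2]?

X[0] = Σ(n=0 to 3) x[n] · ω_4^0 = Σ x[n]
= (1) + (-3) + (0) + (2)

X[0] = 0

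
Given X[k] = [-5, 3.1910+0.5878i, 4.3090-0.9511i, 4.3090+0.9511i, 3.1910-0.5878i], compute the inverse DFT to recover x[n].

x[n] = (1/5) Σ(k=0 to 4) X[k] · e^(2πikn/5)

Computing each x[n]:
x[0] = 2
x[1] = -2
x[2] = -2
x[3] = -1
x[4] = -2

x = [2, -2, -2, -1, -2]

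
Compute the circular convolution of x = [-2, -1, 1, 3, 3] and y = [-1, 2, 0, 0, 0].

(x ⊛ y)[n] = Σ(m=0 to 4) x[m] · y[(n-m) mod 5]

Computing each output sample:
(x ⊛ y)[0] = 8
(x ⊛ y)[1] = -3
(x ⊛ y)[2] = -3
(x ⊛ y)[3] = -1
(x ⊛ y)[4] = 3

x ⊛ y = [8, -3, -3, -1, 3]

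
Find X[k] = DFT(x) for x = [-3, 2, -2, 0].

X[k] = Σ(n=0 to 3) x[n] · ω_4^(nk)
where ω_4 = e^(-2πi/4)

Computing each X[k]:
X[0] = -3
X[1] = -1-2i
X[2] = -7
X[3] = -1+2i

X = [-3, -1-2i, -7, -1+2i]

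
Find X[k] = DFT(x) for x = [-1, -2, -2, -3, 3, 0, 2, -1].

X[k] = Σ(n=0 to 7) x[n] · ω_8^(nk)
where ω_8 = e^(-2πi/8)

Computing each X[k]:
X[0] = -4
X[1] = -4.0000+6.8284i
X[2] = 2-2i
X[3] = -4.0000-1.1716i
X[4] = 8
X[5] = -4.0000+1.1716i
X[6] = 2+2i
X[7] = -4.0000-6.8284i

X = [-4, -4.0000+6.8284i, 2-2i, -4.0000-1.1716i, 8, -4.0000+1.1716i, 2+2i, -4.0000-6.8284i]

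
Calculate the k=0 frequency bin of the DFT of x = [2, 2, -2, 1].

X[0] = Σ(n=0 to 3) x[n] · ω_4^0 = Σ x[n]
= (2) + (2) + (-2) + (1)

X[0] = 3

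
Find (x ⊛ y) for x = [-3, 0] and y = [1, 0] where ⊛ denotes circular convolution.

(x ⊛ y)[n] = Σ(m=0 to 1) x[m] · y[(n-m) mod 2]

Computing each output sample:
(x ⊛ y)[0] = -3
(x ⊛ y)[1] = 0

x ⊛ y = [-3, 0]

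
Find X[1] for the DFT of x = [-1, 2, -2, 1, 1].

X[1] = Σ(n=0 to 4) x[n] · ω_5^(1n) where ω_5 = e^(-2πi/5)
= (-1)·ω_5^0 + (2)·ω_5^1 + (-2)·ω_5^2 + (1)·ω_5^3 + (1)·ω_5^4

X[1] = 0.7361+0.8123i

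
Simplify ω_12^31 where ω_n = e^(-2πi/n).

Since ω_12^12 = 1, powers reduce modulo 12.
31 mod 12 = 7
So ω_12^31 = ω_12^7 = e^(-2πi·7/12)

ω_12^31 = ω_12^7 = -0.8660+0.5000i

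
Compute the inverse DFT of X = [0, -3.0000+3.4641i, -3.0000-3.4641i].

x[n] = (1/3) Σ(k=0 to 2) X[k] · e^(2πikn/3)

Computing each x[n]:
x[0] = -2
x[1] = -1
x[2] = 3

x = [-2, -1, 3]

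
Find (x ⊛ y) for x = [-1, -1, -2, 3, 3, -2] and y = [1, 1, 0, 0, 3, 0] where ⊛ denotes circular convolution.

(x ⊛ y)[n] = Σ(m=0 to 5) x[m] · y[(n-m) mod 6]

Computing each output sample:
(x ⊛ y)[0] = -9
(x ⊛ y)[1] = 7
(x ⊛ y)[2] = 6
(x ⊛ y)[3] = -5
(x ⊛ y)[4] = 3
(x ⊛ y)[5] = -2

x ⊛ y = [-9, 7, 6, -5, 3, -2]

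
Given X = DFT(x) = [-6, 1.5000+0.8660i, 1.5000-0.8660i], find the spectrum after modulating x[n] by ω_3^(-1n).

Modulation property: DFT(ω_3^(-1n)·x[n]) = X[(k-1) mod 3], so circularly shift X by 1 positions.

X[k-1] = [1.5000-0.8660i, -6, 1.5000+0.8660i]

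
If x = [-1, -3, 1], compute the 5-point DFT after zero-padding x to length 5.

Original 3-point DFT: [-3, 3.4641i, -3.4641i]
Zero-padded 5-point DFT provides frequency interpolation.

DFT_5([x, 0, ...]) = [-3, -2.7361+2.2654i, 1.7361+2.7144i, 1.7361-2.7144i, -2.7361-2.2654i]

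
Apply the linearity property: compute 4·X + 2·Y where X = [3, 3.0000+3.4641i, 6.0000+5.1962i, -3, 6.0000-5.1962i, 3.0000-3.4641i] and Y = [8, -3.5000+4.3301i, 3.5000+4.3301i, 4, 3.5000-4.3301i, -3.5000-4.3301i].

By linearity: DFT(4x + 2y) = 4·DFT(x) + 2·DFT(y)
= 4·[3, 3.0000+3.4641i, 6.0000+5.1962i, -3, 6.0000-5.1962i, 3.0000-3.4641i] + 2·[8, -3.5000+4.3301i, 3.5000+4.3301i, 4, 3.5000-4.3301i, -3.5000-4.3301i]

Computing element-wise:
Z[0] = 4·(3) + 2·(8) = 28
Z[1] = 4·(3.0000+3.4641i) + 2·(-3.5000+4.3301i) = 5.0000+22.5166i
Z[2] = 4·(6.0000+5.1962i) + 2·(3.5000+4.3301i) = 31.0000+29.4450i
Z[3] = 4·(-3) + 2·(4) = -4
Z[4] = 4·(6.0000-5.1962i) + 2·(3.5000-4.3301i) = 31.0000-29.4450i
Z[5] = 4·(3.0000-3.4641i) + 2·(-3.5000-4.3301i) = 5.0000-22.5166i

DFT(4x + 2y) = 4·X + 2·Y = [28, 5.0000+22.5166i, 31.0000+29.4450i, -4, 31.0000-29.4450i, 5.0000-22.5166i]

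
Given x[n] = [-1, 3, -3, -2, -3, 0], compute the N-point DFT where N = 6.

X[k] = Σ(n=0 to 5) x[n] · ω_6^(nk)
where ω_6 = e^(-2πi/6)

Computing each X[k]:
X[0] = -6
X[1] = 5.5000-2.5981i
X[2] = -1.5000-2.5981i
X[3] = -8
X[4] = -1.5000+2.5981i
X[5] = 5.5000+2.5981i

X = [-6, 5.5000-2.5981i, -1.5000-2.5981i, -8, -1.5000+2.5981i, 5.5000+2.5981i]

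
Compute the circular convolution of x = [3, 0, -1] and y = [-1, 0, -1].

(x ⊛ y)[n] = Σ(m=0 to 2) x[m] · y[(n-m) mod 3]

Computing each output sample:
(x ⊛ y)[0] = -3
(x ⊛ y)[1] = 1
(x ⊛ y)[2] = -2

x ⊛ y = [-3, 1, -2]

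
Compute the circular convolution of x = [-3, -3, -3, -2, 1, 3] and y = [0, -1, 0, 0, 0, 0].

(x ⊛ y)[n] = Σ(m=0 to 5) x[m] · y[(n-m) mod 6]

Computing each output sample:
(x ⊛ y)[0] = -3
(x ⊛ y)[1] = 3
(x ⊛ y)[2] = 3
(x ⊛ y)[3] = 3
(x ⊛ y)[4] = 2
(x ⊛ y)[5] = -1

x ⊛ y = [-3, 3, 3, 3, 2, -1]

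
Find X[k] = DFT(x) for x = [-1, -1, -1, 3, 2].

X[k] = Σ(n=0 to 4) x[n] · ω_5^(nk)
where ω_5 = e^(-2πi/5)

Computing each X[k]:
X[0] = 2
X[1] = -2.3090+5.2043i
X[2] = -1.1910-2.0409i
X[3] = -1.1910+2.0409i
X[4] = -2.3090-5.2043i

X = [2, -2.3090+5.2043i, -1.1910-2.0409i, -1.1910+2.0409i, -2.3090-5.2043i]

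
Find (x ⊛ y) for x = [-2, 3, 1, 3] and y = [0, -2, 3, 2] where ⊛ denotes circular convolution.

(x ⊛ y)[n] = Σ(m=0 to 3) x[m] · y[(n-m) mod 4]

Computing each output sample:
(x ⊛ y)[0] = 3
(x ⊛ y)[1] = 15
(x ⊛ y)[2] = -6
(x ⊛ y)[3] = 3

x ⊛ y = [3, 15, -6, 3]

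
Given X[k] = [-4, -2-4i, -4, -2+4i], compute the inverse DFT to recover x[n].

x[n] = (1/4) Σ(k=0 to 3) X[k] · e^(2πikn/4)

Computing each x[n]:
x[0] = -3
x[1] = 2
x[2] = -1
x[3] = -2

x = [-3, 2, -1, -2]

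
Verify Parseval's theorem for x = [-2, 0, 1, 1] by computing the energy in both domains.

Time domain:
Σ|x[n]|² = |-2|² + |0|² + |1|² + |1|² = 6.0000

Frequency domain:
(1/4)Σ|X[k]|² = (1/4)(|0|² + |-3+1i|² + |-2|² + |-3-1i|²) = (1/4)·24.0000 = 6.0000

Both sides agree, confirming Parseval's theorem.

Σ|x[n]|² = (1/N)Σ|X[k]|² = 6.0000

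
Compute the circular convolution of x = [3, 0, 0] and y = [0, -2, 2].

(x ⊛ y)[n] = Σ(m=0 to 2) x[m] · y[(n-m) mod 3]

Computing each output sample:
(x ⊛ y)[0] = 0
(x ⊛ y)[1] = -6
(x ⊛ y)[2] = 6

x ⊛ y = [0, -6, 6]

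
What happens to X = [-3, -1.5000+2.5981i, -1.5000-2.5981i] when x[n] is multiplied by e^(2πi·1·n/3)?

Modulation property: DFT(ω_3^(-1n)·x[n]) = X[(k-1) mod 3], so circularly shift X by 1 positions.

X[k-1] = [-1.5000-2.5981i, -3, -1.5000+2.5981i]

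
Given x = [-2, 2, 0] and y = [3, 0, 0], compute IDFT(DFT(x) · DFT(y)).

(x ⊛ y)[n] = Σ(m=0 to 2) x[m] · y[(n-m) mod 3]

Computing each output sample:
(x ⊛ y)[0] = -6
(x ⊛ y)[1] = 6
(x ⊛ y)[2] = 0

x ⊛ y = [-6, 6, 0]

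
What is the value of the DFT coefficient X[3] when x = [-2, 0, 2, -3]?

X[3] = Σ(n=0 to 3) x[n] · ω_4^(3n) where ω_4 = e^(-2πi/4)
= (-2)·ω_4^0 + (0)·ω_4^3 + (2)·ω_4^6 + (-3)·ω_4^9

X[3] = -4+3i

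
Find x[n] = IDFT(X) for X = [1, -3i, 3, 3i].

x[n] = (1/4) Σ(k=0 to 3) X[k] · e^(2πikn/4)

Computing each x[n]:
x[0] = 1
x[1] = 1
x[2] = 1
x[3] = -2

x = [1, 1, 1, -2]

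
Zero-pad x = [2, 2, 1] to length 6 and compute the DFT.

Original 3-point DFT: [5, 0.5000-0.8660i, 0.5000+0.8660i]
Zero-padded 6-point DFT provides frequency interpolation.

DFT_6([x, 0, ...]) = [5, 2.5000-2.5981i, 0.5000-0.8660i, 1, 0.5000+0.8660i, 2.5000+2.5981i]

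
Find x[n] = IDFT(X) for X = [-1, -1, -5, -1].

x[n] = (1/4) Σ(k=0 to 3) X[k] · e^(2πikn/4)

Computing each x[n]:
x[0] = -2
x[1] = 1
x[2] = -1
x[3] = 1

x = [-2, 1, -1, 1]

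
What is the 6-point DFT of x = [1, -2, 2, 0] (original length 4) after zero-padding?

Original 4-point DFT: [1, -1+2i, 5, -1-2i]
Zero-padded 6-point DFT provides frequency interpolation.

DFT_6([x, 0, ...]) = [1, -1, 1.0000+3.4641i, 5, 1.0000-3.4641i, -1]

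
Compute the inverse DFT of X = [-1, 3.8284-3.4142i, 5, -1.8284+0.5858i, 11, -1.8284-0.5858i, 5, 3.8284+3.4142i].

x[n] = (1/8) Σ(k=0 to 7) X[k] · e^(2πikn/8)

Computing each x[n]:
x[0] = 3
x[1] = 0
x[2] = 1
x[3] = -2
x[4] = 2
x[5] = -3
x[6] = -1
x[7] = -1

x = [3, 0, 1, -2, 2, -3, -1, -1]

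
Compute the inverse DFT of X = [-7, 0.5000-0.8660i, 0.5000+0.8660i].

x[n] = (1/3) Σ(k=0 to 2) X[k] · e^(2πikn/3)

Computing each x[n]:
x[0] = -2
x[1] = -2
x[2] = -3

x = [-2, -2, -3]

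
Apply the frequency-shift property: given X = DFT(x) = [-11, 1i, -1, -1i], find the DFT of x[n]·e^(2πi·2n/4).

Modulation property: DFT(ω_4^(-2n)·x[n]) = X[(k-2) mod 4], so circularly shift X by 2 positions.

X[k-2] = [-1, -1i, -11, 1i]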